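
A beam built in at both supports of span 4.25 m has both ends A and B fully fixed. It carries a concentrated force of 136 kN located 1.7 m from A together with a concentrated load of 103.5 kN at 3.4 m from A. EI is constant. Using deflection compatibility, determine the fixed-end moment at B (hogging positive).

Take the two fixed-end moments M_A, M_B as redundants; the released structure is the simple span AB.
Simple-span end rotations at A and B under the given loads:
  at A: point load 136 at a = 1.7: Pab(L + b)/(6LEI) = 157.2/EI
  at B: point load 136 at a = 1.7: Pab(L + a)/(6LEI) = 137.6/EI
  at A: point load 103.5 at a = 3.4: Pab(L + b)/(6LEI) = 59.82/EI
  at B: point load 103.5 at a = 3.4: Pab(L + a)/(6LEI) = 89.73/EI
  θ_A0 = 217/EI,  θ_B0 = 227.3/EI
Flexibility coefficients: a unit moment at one end gives L/(3EI) there and L/(6EI) at the far end, so f₁₁ = f₂₂ = 1.417/EI and f₁₂ = f₂₁ = 0.7083/EI.
Compatibility — zero rotation at each built-in end:
  1.417 M_A + 0.7083 M_B = 217
  0.7083 M_A + 1.417 M_B = 227.3
Solving the pair gives M_A = 97.31 kN·m and M_B = 111.8 kN·m (hogging).

M_B = 111.8 kN·m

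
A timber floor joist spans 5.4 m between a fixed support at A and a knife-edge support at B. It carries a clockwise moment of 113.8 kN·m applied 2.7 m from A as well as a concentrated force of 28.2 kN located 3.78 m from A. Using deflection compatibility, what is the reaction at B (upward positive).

Remove the prop at B; the released (primary) structure is a cantilever built in at A.
Downward deflection at the released point B due to the loads:
  clockwise couple 113.8 at a = 2.7: M₀a(2L − a)/(2EI) = 1244/EI
  point load 28.2 at a = 3.78: Pa²(3L − a)/(6EI) = 834.1/EI
  δ_0 = 2078/EI
Flexibility coefficient — unit upward force at B: δ_{BB} = L³/(3EI) = 52.49/EI.
Compatibility at B: δ_0 − R_B·δ_{BB} = 0, so R_B = 2078/52.49 = 39.6 kN.

R_B = 39.6 kN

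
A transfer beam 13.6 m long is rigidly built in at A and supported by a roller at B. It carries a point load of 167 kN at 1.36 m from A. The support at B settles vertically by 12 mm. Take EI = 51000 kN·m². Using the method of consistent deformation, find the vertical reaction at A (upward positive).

R_A = 165.3 kN

Release the roller at B. Primary structure: cantilever fixed at A.
Deflection at B on the released cantilever, summing each load's contribution:
  point load 167 at a = 1.36: Pa²(3L − a)/(6EI) = 2030/EI
Flexibility coefficient — unit upward force at B: δ_{BB} = L³/(3EI) = 838.5/EI.
With EI = 51000 kN·m²: δ_0 = 0.039812 m and δ_{BB} = 0.016441 m/kN.
Compatibility — the beam at B must follow the support down by 0.012 m: δ_0 − R_B·δ_{BB} = 0.012, so R_B = (0.039812 − 0.012)/0.016441 = 1.692 kN.
Vertical equilibrium: R_A = ΣP − R_B = 167 − 1.692 = 165.3 kN.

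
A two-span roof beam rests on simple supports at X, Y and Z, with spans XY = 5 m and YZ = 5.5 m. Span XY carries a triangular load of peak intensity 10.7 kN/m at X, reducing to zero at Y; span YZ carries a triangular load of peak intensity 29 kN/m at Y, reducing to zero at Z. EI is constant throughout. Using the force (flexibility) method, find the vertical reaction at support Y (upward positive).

R_Y = 76.62 kN

Release continuity at Y by inserting a hinge; the redundant is the internal moment M_Y. The primary structure is two simply-supported spans XY and YZ.
End slopes at the hinge Y, treating each span as simply supported:
  span XY: triangular load, peak 10.7: 7w₀L³/(360EI) = 26.01/EI
  span YZ: triangular load, peak 29: w₀L³/(45EI) = 107.2/EI
  relative rotation θ_0 = (26.01 + 107.2)/EI = 133.2/EI
A unit hogging moment at Y produces rotation L₁/(3EI) + L₂/(3EI) = 3.5/EI.
Slope continuity at Y: θ_0 = M_Y·3.5/EI, so M_Y = 133.2/3.5 = 38.06 kN·m (hogging).
Span XY, ΣM about X with M_Y applied at Y: R_Y^{XY}·5 = 44.58 + 38.06, so R_Y^{XY} = 16.53 kN and R_X = 26.75 − 16.53 = 10.22 kN.
Span YZ, ΣM about Z: R_Y^{YZ}·5.5 = 292.4 + 38.06, so R_Y^{YZ} = 60.09 kN and R_Z = 79.75 − 60.09 = 19.66 kN.
R_Y = 16.53 + 60.09 = 76.62 kN.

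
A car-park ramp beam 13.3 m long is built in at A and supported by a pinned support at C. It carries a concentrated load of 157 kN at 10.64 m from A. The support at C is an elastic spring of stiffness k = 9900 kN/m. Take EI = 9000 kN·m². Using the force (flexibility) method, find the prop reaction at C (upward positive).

R_C = 110.4 kN

Remove the prop at C; the released (primary) structure is a cantilever built in at A.
Primary-structure tip deflection at C by superposition:
  point load 157 at a = 10.64: Pa²(3L − a)/(6EI) = 86677/EI
Flexibility coefficient — unit upward force at C: δ_{CC} = L³/(3EI) = 784.2/EI.
With EI = 9000 kN·m²: δ_0 = 9.6308 m and δ_{CC} = 0.087135 m/kN.
Compatibility — the spring shortens by R_C/k under the reaction it provides: δ_0 − R_C·δ_{CC} = R_C/k. With 1/k = 0.000101 m/kN, R_C = δ_0 / (δ_{CC} + 1/k) = 9.6308 / (0.087135 + 0.000101) = 110.4 kN.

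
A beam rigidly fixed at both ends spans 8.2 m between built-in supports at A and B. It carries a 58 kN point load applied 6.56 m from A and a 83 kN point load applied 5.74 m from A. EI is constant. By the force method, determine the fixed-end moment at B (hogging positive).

M_B = 160.9 kN·m

Release both end moments; the primary structure is a simply-supported span AB with redundants M_A and M_B.
End rotations of the released simple span under the applied load (×1/EI):
  at A: point load 58 at a = 6.56: Pab(L + b)/(6LEI) = 124.8/EI
  at B: point load 58 at a = 6.56: Pab(L + a)/(6LEI) = 187.2/EI
  at A: point load 83 at a = 5.74: Pab(L + b)/(6LEI) = 253.9/EI
  at B: point load 83 at a = 5.74: Pab(L + a)/(6LEI) = 332.1/EI
  θ_A0 = 378.7/EI,  θ_B0 = 519.3/EI
Flexibility coefficients: a unit moment at one end gives L/(3EI) there and L/(6EI) at the far end, so f₁₁ = f₂₂ = 2.733/EI and f₁₂ = f₂₁ = 1.367/EI.
Compatibility — zero rotation at each built-in end:
  2.733 M_A + 1.367 M_B = 378.7
  1.367 M_A + 2.733 M_B = 519.3
Solving the pair gives M_A = 58.1 kN·m and M_B = 160.9 kN·m (hogging).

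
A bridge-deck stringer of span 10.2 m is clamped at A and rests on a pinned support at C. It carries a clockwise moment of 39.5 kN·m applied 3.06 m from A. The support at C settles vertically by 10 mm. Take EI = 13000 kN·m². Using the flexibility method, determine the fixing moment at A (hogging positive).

Remove the prop at C; the released (primary) structure is a cantilever built in at A.
Free-end deflection of the primary structure under the applied loading (downward +):
  clockwise couple 39.5 at a = 3.06: M₀a(2L − a)/(2EI) = 1048/EI
Tip deflection under a unit load at C: L³/(3EI) = 353.7/EI.
With EI = 13000 kN·m²: δ_0 = 0.080611 m and δ_{CC} = 0.02721 m/kN.
Compatibility — the beam at C must follow the support down by 0.01 m: δ_0 − R_C·δ_{CC} = 0.01, so R_C = (0.080611 − 0.01)/0.02721 = 2.595 kN.
Moment equilibrium about A: M_A = Σ(load moments about A) − R_C·L = 39.5 − 2.595×10.2 = 13.03 kN·m.

M_A = 13.03 kN·m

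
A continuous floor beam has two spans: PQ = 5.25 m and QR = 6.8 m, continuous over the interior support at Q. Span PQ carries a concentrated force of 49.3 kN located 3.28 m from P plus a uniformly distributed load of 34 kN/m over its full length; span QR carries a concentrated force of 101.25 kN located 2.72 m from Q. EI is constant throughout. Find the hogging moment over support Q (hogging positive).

Take M_Q as the redundant. Released structure: two simple spans PQ and QR with a hinge at Q.
End slopes at the hinge Q, treating each span as simply supported:
  span PQ: point load 49.3 at a = 3.28: Pab(L + a)/(6LEI) = 86.26/EI
  span PQ: UDL 34: wL³/(24EI) = 205/EI
  span QR: point load 101.25 at a = 2.72: Pab(L + b)/(6LEI) = 299.6/EI
  relative rotation θ_0 = (291.3 + 299.6)/EI = 590.9/EI
A unit hogging moment at Q produces rotation L₁/(3EI) + L₂/(3EI) = 4.017/EI.
Slope continuity at Q: θ_0 = M_Q·4.017/EI, so M_Q = 590.9/4.017 = 147.1 kN·m (hogging).

M_Q = 147.1 kN·m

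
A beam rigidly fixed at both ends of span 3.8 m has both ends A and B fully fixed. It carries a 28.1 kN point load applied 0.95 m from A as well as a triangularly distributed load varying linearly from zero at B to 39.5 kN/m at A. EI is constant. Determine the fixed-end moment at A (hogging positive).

M_A = 43.53 kN·m

Release both end moments; the primary structure is a simply-supported span AB with redundants M_A and M_B.
End rotations of the released simple span under the applied load (×1/EI):
  at A: point load 28.1 at a = 0.95: Pab(L + b)/(6LEI) = 22.19/EI
  at B: point load 28.1 at a = 0.95: Pab(L + a)/(6LEI) = 15.85/EI
  at A: triangular load, peak 39.5: w₀L³/(45EI) = 48.17/EI
  at B: triangular load, peak 39.5: 7w₀L³/(360EI) = 42.14/EI
  θ_A0 = 70.36/EI,  θ_B0 = 57.99/EI
Flexibility coefficients: a unit moment at one end gives L/(3EI) there and L/(6EI) at the far end, so f₁₁ = f₂₂ = 1.267/EI and f₁₂ = f₂₁ = 0.6333/EI.
Compatibility — zero rotation at each built-in end:
  1.267 M_A + 0.6333 M_B = 70.36
  0.6333 M_A + 1.267 M_B = 57.99
Solving the pair gives M_A = 43.53 kN·m and M_B = 24.02 kN·m (hogging).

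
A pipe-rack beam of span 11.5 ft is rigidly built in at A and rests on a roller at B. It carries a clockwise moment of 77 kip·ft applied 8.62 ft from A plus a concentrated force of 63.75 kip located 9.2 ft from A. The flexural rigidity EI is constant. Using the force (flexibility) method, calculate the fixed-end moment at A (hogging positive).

M_A = 39.12 kip·ft

Choose R_B as the redundant. The primary structure is the cantilever fixed at A.
Free-end deflection of the primary structure under the applied loading (downward +):
  clockwise couple 77 at a = 8.62: M₀a(2L − a)/(2EI) = 4772/EI
  point load 63.75 at a = 9.2: Pa²(3L − a)/(6EI) = 22752/EI
  δ_0 = 27525/EI
Flexibility coefficient — unit upward force at B: δ_{BB} = L³/(3EI) = 507/EI.
The prop prevents deflection at B: R_B = δ_0/δ_{BB} = 27525/507 = 54.29 kip.
Moment equilibrium about A: M_A = Σ(load moments about A) − R_B·L = 663.5 − 54.29×11.5 = 39.12 kip·ft.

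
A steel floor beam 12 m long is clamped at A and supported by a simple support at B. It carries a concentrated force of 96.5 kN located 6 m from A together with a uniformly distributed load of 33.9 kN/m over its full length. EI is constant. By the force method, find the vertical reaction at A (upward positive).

R_A = 320.6 kN

Choose R_B as the redundant. The primary structure is the cantilever fixed at A.
Primary-structure tip deflection at B by superposition:
  point load 96.5 at a = 6: Pa²(3L − a)/(6EI) = 17370/EI
  UDL 33.9: wL⁴/(8EI) = 87869/EI
  δ_0 = 105239/EI
Flexibility coefficient — unit upward force at B: δ_{BB} = L³/(3EI) = 576/EI.
Compatibility at B: δ_0 − R_B·δ_{BB} = 0, so R_B = 105239/576 = 182.7 kN.
Vertical equilibrium: R_A = ΣP − R_B = 503.3 − 182.7 = 320.6 kN.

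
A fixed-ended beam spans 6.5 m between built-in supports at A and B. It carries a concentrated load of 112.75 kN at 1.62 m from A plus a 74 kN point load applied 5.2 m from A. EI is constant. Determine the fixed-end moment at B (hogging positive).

M_B = 95.75 kN·m

Take the two fixed-end moments M_A, M_B as redundants; the released structure is the simple span AB.
Simple-span end rotations at A and B under the given loads:
  at A: point load 112.75 at a = 1.62: Pab(L + b)/(6LEI) = 260.1/EI
  at B: point load 112.75 at a = 1.62: Pab(L + a)/(6LEI) = 185.6/EI
  at A: point load 74 at a = 5.2: Pab(L + b)/(6LEI) = 100/EI
  at B: point load 74 at a = 5.2: Pab(L + a)/(6LEI) = 150.1/EI
  θ_A0 = 360.1/EI,  θ_B0 = 335.7/EI
Flexibility coefficients: a unit moment at one end gives L/(3EI) there and L/(6EI) at the far end, so f₁₁ = f₂₂ = 2.167/EI and f₁₂ = f₂₁ = 1.083/EI.
Compatibility — zero rotation at each built-in end:
  2.167 M_A + 1.083 M_B = 360.1
  1.083 M_A + 2.167 M_B = 335.7
Solving the pair gives M_A = 118.3 kN·m and M_B = 95.75 kN·m (hogging).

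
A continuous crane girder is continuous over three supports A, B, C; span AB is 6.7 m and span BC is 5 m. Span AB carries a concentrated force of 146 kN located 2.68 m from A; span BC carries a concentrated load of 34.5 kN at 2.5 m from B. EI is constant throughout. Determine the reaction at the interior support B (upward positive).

Release continuity at B by inserting a hinge; the redundant is the internal moment M_B. The primary structure is two simply-supported spans AB and BC.
End slopes at the hinge B, treating each span as simply supported:
  span AB: point load 146 at a = 2.68: Pab(L + a)/(6LEI) = 367/EI
  span BC: point load 34.5 at a = 2.5: Pab(L + b)/(6LEI) = 53.91/EI
  relative rotation θ_0 = (367 + 53.91)/EI = 420.9/EI
A unit hogging moment at B produces rotation L₁/(3EI) + L₂/(3EI) = 3.9/EI.
Compatibility: M_B·(L₁+L₂)/(3EI) = θ_0, giving M_B = 107.9 kN·m (hogging).
Span AB, ΣM about A with M_B applied at B: R_B^{AB}·6.7 = 391.3 + 107.9, so R_B^{AB} = 74.51 kN and R_A = 146 − 74.51 = 71.49 kN.
Span BC, ΣM about C: R_B^{BC}·5 = 86.25 + 107.9, so R_B^{BC} = 38.84 kN and R_C = 34.5 − 38.84 = -4.336 kN.
R_B = 74.51 + 38.84 = 113.3 kN.

R_B = 113.3 kN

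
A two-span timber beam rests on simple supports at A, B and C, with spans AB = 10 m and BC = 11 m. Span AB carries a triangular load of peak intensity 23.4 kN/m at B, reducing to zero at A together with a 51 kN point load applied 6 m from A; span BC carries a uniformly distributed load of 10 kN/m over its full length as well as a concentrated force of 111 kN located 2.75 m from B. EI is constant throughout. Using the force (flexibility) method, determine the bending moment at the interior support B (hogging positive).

Take M_B as the redundant. Released structure: two simple spans AB and BC with a hinge at B.
Discontinuity in slope at B on the released structure — sum the simple-span end rotations:
  span AB: triangular load, peak 23.4: w₀L³/(45EI) = 520/EI
  span AB: point load 51 at a = 6: Pab(L + a)/(6LEI) = 326.4/EI
  span BC: UDL 10: wL³/(24EI) = 554.6/EI
  span BC: point load 111 at a = 2.75: Pab(L + b)/(6LEI) = 734.5/EI
  relative rotation θ_0 = (846.4 + 1289)/EI = 2135/EI
A unit hogging moment at B produces rotation L₁/(3EI) + L₂/(3EI) = 7/EI.
Compatibility: M_B·(L₁+L₂)/(3EI) = θ_0, giving M_B = 305.1 kN·m (hogging).

M_B = 305.1 kN·m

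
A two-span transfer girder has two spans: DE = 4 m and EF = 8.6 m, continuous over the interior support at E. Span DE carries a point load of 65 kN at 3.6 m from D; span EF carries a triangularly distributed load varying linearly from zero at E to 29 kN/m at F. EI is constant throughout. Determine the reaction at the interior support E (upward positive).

Take M_E as the redundant. Released structure: two simple spans DE and EF with a hinge at E.
Rotations at E on the released spans (each span's end-slope, ×1/EI):
  span DE: point load 65 at a = 3.6: Pab(L + a)/(6LEI) = 29.64/EI
  span EF: triangular load, peak 29: 7w₀L³/(360EI) = 358.7/EI
  relative rotation θ_0 = (29.64 + 358.7)/EI = 388.3/EI
A unit hogging moment at E produces rotation L₁/(3EI) + L₂/(3EI) = 4.2/EI.
Compatibility: M_E·(L₁+L₂)/(3EI) = θ_0, giving M_E = 92.45 kN·m (hogging).
Span DE, ΣM about D with M_E applied at E: R_E^{DE}·4 = 234 + 92.45, so R_E^{DE} = 81.61 kN and R_D = 65 − 81.61 = -16.61 kN.
Span EF, ΣM about F: R_E^{EF}·8.6 = 357.5 + 92.45, so R_E^{EF} = 52.32 kN and R_F = 124.7 − 52.32 = 72.38 kN.
R_E = 81.61 + 52.32 = 133.9 kN.

R_E = 133.9 kN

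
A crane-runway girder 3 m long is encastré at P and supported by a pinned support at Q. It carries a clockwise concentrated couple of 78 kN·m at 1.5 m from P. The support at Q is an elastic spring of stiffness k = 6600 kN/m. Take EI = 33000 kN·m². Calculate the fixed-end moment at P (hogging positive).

M_P = 21.59 kN·m

Remove the prop at Q; the released (primary) structure is a cantilever built in at P.
Deflection at Q on the released cantilever, summing each load's contribution:
  clockwise couple 78 at a = 1.5: M₀a(2L − a)/(2EI) = 263.2/EI
Flexibility coefficient — unit upward force at Q: δ_{QQ} = L³/(3EI) = 9/EI.
With EI = 33000 kN·m²: δ_0 = 0.007977 m and δ_{QQ} = 0.000273 m/kN.
Compatibility — the spring shortens by R_Q/k under the reaction it provides: δ_0 − R_Q·δ_{QQ} = R_Q/k. With 1/k = 0.000152 m/kN, R_Q = δ_0 / (δ_{QQ} + 1/k) = 0.007977 / (0.000273 + 0.000152) = 18.8 kN.
Moment equilibrium about P: M_P = Σ(load moments about P) − R_Q·L = 78 − 18.8×3 = 21.59 kN·m.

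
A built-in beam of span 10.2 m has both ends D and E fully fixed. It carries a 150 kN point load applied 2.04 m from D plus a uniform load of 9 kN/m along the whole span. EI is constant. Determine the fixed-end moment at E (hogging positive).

Release both end moments; the primary structure is a simply-supported span DE with redundants M_D and M_E.
End rotations of the released simple span under the applied load (×1/EI):
  at D: point load 150 at a = 2.04: Pab(L + b)/(6LEI) = 749.1/EI
  at E: point load 150 at a = 2.04: Pab(L + a)/(6LEI) = 499.4/EI
  at D: UDL 9: wL³/(24EI) = 398/EI
  at E: UDL 9: wL³/(24EI) = 398/EI
  θ_D0 = 1147/EI,  θ_E0 = 897.3/EI
Flexibility coefficients: a unit moment at one end gives L/(3EI) there and L/(6EI) at the far end, so f₁₁ = f₂₂ = 3.4/EI and f₁₂ = f₂₁ = 1.7/EI.
Compatibility — zero rotation at each built-in end:
  3.4 M_D + 1.7 M_E = 1147
  1.7 M_D + 3.4 M_E = 897.3
Solving the pair gives M_D = 273.9 kN·m and M_E = 127 kN·m (hogging).

M_E = 127 kN·m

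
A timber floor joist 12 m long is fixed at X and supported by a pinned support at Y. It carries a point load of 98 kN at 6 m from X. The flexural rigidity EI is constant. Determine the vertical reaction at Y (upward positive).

Choose R_Y as the redundant. The primary structure is the cantilever fixed at X.
Free-end deflection of the primary structure under the applied loading (downward +):
  point load 98 at a = 6: Pa²(3L − a)/(6EI) = 17640/EI
Tip deflection under a unit load at Y: L³/(3EI) = 576/EI.
Compatibility at Y: δ_0 − R_Y·δ_{YY} = 0, so R_Y = 17640/576 = 30.62 kN.

R_Y = 30.62 kN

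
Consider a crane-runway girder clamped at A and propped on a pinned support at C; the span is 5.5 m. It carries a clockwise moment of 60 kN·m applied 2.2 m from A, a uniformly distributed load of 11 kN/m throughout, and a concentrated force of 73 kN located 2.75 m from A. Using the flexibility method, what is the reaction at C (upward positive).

Remove the prop at C; the released (primary) structure is a cantilever built in at A.
Downward deflection at the released point C due to the loads:
  clockwise couple 60 at a = 2.2: M₀a(2L − a)/(2EI) = 580.8/EI
  UDL 11: wL⁴/(8EI) = 1258/EI
  point load 73 at a = 2.75: Pa²(3L − a)/(6EI) = 1265/EI
  δ_0 = 3104/EI
Tip deflection under a unit load at C: L³/(3EI) = 55.46/EI.
Compatibility at C: δ_0 − R_C·δ_{CC} = 0, so R_C = 3104/55.46 = 55.97 kN.

R_C = 55.97 kN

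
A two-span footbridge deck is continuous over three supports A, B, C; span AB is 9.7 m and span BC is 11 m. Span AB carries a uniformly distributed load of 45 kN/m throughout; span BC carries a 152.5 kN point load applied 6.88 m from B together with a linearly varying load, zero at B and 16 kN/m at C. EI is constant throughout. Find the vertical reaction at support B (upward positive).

R_B = 392.3 kN

Release continuity at B by inserting a hinge; the redundant is the internal moment M_B. The primary structure is two simply-supported spans AB and BC.
Rotations at B on the released spans (each span's end-slope, ×1/EI):
  span AB: UDL 45: wL³/(24EI) = 1711/EI
  span BC: point load 152.5 at a = 6.88: Pab(L + b)/(6LEI) = 990.3/EI
  span BC: triangular load, peak 16: 7w₀L³/(360EI) = 414.1/EI
  relative rotation θ_0 = (1711 + 1404)/EI = 3116/EI
A unit hogging moment at B produces rotation L₁/(3EI) + L₂/(3EI) = 6.9/EI.
Slope continuity at B: θ_0 = M_B·6.9/EI, so M_B = 3116/6.9 = 451.5 kN·m (hogging).
Span AB, ΣM about A with M_B applied at B: R_B^{AB}·9.7 = 2117 + 451.5, so R_B^{AB} = 264.8 kN and R_A = 436.5 − 264.8 = 171.7 kN.
Span BC, ΣM about C: R_B^{BC}·11 = 951 + 451.5, so R_B^{BC} = 127.5 kN and R_C = 240.5 − 127.5 = 113 kN.
R_B = 264.8 + 127.5 = 392.3 kN.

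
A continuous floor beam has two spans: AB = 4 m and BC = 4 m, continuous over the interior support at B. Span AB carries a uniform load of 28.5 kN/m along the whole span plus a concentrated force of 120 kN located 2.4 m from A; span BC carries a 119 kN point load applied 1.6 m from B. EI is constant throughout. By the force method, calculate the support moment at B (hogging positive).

M_B = 120.3 kN·m

Take M_B as the redundant. Released structure: two simple spans AB and BC with a hinge at B.
Discontinuity in slope at B on the released structure — sum the simple-span end rotations:
  span AB: UDL 28.5: wL³/(24EI) = 76/EI
  span AB: point load 120 at a = 2.4: Pab(L + a)/(6LEI) = 122.9/EI
  span BC: point load 119 at a = 1.6: Pab(L + b)/(6LEI) = 121.9/EI
  relative rotation θ_0 = (198.9 + 121.9)/EI = 320.7/EI
A unit hogging moment at B produces rotation L₁/(3EI) + L₂/(3EI) = 2.667/EI.
Slope continuity at B: θ_0 = M_B·2.667/EI, so M_B = 320.7/2.667 = 120.3 kN·m (hogging).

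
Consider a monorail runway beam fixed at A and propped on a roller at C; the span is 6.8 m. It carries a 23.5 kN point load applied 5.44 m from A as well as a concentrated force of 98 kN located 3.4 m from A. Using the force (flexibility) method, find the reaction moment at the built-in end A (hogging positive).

Take the reaction at C as the redundant and release it; the primary structure is a cantilever fixed at A.
Free-end deflection of the primary structure under the applied loading (downward +):
  point load 23.5 at a = 5.44: Pa²(3L − a)/(6EI) = 1734/EI
  point load 98 at a = 3.4: Pa²(3L − a)/(6EI) = 3210/EI
  δ_0 = 4944/EI
Flexibility coefficient — unit upward force at C: δ_{CC} = L³/(3EI) = 104.8/EI.
Compatibility at C: δ_0 − R_C·δ_{CC} = 0, so R_C = 4944/104.8 = 47.17 kN.
Moment equilibrium about A: M_A = Σ(load moments about A) − R_C·L = 461 − 47.17×6.8 = 140.3 kN·m.

M_A = 140.3 kN·m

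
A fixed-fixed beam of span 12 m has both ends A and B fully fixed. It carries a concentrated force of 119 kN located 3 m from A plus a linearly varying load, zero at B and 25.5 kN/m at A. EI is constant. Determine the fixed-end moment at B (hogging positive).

Take the two fixed-end moments M_A, M_B as redundants; the released structure is the simple span AB.
On the primary (simply-supported) span, the end slopes from the loading are:
  at A: point load 119 at a = 3: Pab(L + b)/(6LEI) = 937.1/EI
  at B: point load 119 at a = 3: Pab(L + a)/(6LEI) = 669.4/EI
  at A: triangular load, peak 25.5: w₀L³/(45EI) = 979.2/EI
  at B: triangular load, peak 25.5: 7w₀L³/(360EI) = 856.8/EI
  θ_A0 = 1916/EI,  θ_B0 = 1526/EI
Flexibility coefficients: a unit moment at one end gives L/(3EI) there and L/(6EI) at the far end, so f₁₁ = f₂₂ = 4/EI and f₁₂ = f₂₁ = 2/EI.
Compatibility — zero rotation at each built-in end:
  4 M_A + 2 M_B = 1916
  2 M_A + 4 M_B = 1526
Solving the pair gives M_A = 384.4 kN·m and M_B = 189.3 kN·m (hogging).

M_B = 189.3 kN·m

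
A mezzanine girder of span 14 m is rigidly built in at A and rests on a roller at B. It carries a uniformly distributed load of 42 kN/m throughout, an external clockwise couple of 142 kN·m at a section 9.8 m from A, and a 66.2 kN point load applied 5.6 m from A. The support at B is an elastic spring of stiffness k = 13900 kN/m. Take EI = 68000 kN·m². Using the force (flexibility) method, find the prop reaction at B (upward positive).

Remove the prop at B; the released (primary) structure is a cantilever built in at A.
Free-end deflection of the primary structure under the applied loading (downward +):
  UDL 42: wL⁴/(8EI) = 201684/EI
  clockwise couple 142 at a = 9.8: M₀a(2L − a)/(2EI) = 12664/EI
  point load 66.2 at a = 5.6: Pa²(3L − a)/(6EI) = 12595/EI
  δ_0 = 226942/EI
Flexibility coefficient — unit upward force at B: δ_{BB} = L³/(3EI) = 914.7/EI.
With EI = 68000 kN·m²: δ_0 = 3.3374 m and δ_{BB} = 0.013451 m/kN.
Compatibility — the spring shortens by R_B/k under the reaction it provides: δ_0 − R_B·δ_{BB} = R_B/k. With 1/k = 0.000072 m/kN, R_B = δ_0 / (δ_{BB} + 1/k) = 3.3374 / (0.013451 + 0.000072) = 246.8 kN.

R_B = 246.8 kN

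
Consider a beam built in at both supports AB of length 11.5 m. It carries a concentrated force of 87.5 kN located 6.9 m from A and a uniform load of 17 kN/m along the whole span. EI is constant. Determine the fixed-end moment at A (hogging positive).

Take the two fixed-end moments M_A, M_B as redundants; the released structure is the simple span AB.
Simple-span end rotations at A and B under the given loads:
  at A: point load 87.5 at a = 6.9: Pab(L + b)/(6LEI) = 648/EI
  at B: point load 87.5 at a = 6.9: Pab(L + a)/(6LEI) = 740.6/EI
  at A: UDL 17: wL³/(24EI) = 1077/EI
  at B: UDL 17: wL³/(24EI) = 1077/EI
  θ_A0 = 1725/EI,  θ_B0 = 1818/EI
Flexibility coefficients: a unit moment at one end gives L/(3EI) there and L/(6EI) at the far end, so f₁₁ = f₂₂ = 3.833/EI and f₁₂ = f₂₁ = 1.917/EI.
Compatibility — zero rotation at each built-in end:
  3.833 M_A + 1.917 M_B = 1725
  1.917 M_A + 3.833 M_B = 1818
Solving the pair gives M_A = 284 kN·m and M_B = 332.3 kN·m (hogging).

M_A = 284 kN·m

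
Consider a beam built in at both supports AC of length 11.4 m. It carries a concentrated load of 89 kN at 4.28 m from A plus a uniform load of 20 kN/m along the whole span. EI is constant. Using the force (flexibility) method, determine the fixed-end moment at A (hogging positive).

M_A = 365.2 kN·m

Take the two fixed-end moments M_A, M_C as redundants; the released structure is the simple span AC.
On the primary (simply-supported) span, the end slopes from the loading are:
  at A: point load 89 at a = 4.28: Pab(L + b)/(6LEI) = 734.3/EI
  at C: point load 89 at a = 4.28: Pab(L + a)/(6LEI) = 621.7/EI
  at A: UDL 20: wL³/(24EI) = 1235/EI
  at C: UDL 20: wL³/(24EI) = 1235/EI
  θ_A0 = 1969/EI,  θ_C0 = 1856/EI
Flexibility coefficients: a unit moment at one end gives L/(3EI) there and L/(6EI) at the far end, so f₁₁ = f₂₂ = 3.8/EI and f₁₂ = f₂₁ = 1.9/EI.
Compatibility — zero rotation at each built-in end:
  3.8 M_A + 1.9 M_C = 1969
  1.9 M_A + 3.8 M_C = 1856
Solving the pair gives M_A = 365.2 kN·m and M_C = 305.9 kN·m (hogging).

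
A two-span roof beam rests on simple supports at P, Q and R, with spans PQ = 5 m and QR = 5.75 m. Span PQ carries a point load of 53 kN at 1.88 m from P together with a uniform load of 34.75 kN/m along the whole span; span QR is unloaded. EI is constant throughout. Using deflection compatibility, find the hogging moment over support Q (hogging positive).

Take M_Q as the redundant. Released structure: two simple spans PQ and QR with a hinge at Q.
Rotations at Q on the released spans (each span's end-slope, ×1/EI):
  span PQ: point load 53 at a = 1.88: Pab(L + a)/(6LEI) = 71.29/EI
  span PQ: UDL 34.75: wL³/(24EI) = 181/EI
  relative rotation θ_0 = (252.3 + 0)/EI = 252.3/EI
A unit hogging moment at Q produces rotation L₁/(3EI) + L₂/(3EI) = 3.583/EI.
Slope continuity at Q: θ_0 = M_Q·3.583/EI, so M_Q = 252.3/3.583 = 70.4 kN·m (hogging).

M_Q = 70.4 kN·m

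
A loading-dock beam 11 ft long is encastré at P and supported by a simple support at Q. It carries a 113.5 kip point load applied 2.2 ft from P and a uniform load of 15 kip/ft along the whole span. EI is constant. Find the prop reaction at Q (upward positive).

Release the roller at Q. Primary structure: cantilever fixed at P.
Downward deflection at the released point Q due to the loads:
  point load 113.5 at a = 2.2: Pa²(3L − a)/(6EI) = 2820/EI
  UDL 15: wL⁴/(8EI) = 27452/EI
  δ_0 = 30272/EI
Tip deflection under a unit load at Q: L³/(3EI) = 443.7/EI.
Compatibility at Q: δ_0 − R_Q·δ_{QQ} = 0, so R_Q = 30272/443.7 = 68.23 kip.

R_Q = 68.23 kip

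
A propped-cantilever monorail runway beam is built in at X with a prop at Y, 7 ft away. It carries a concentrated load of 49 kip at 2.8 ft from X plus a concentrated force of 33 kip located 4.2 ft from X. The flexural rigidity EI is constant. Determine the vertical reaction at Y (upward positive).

R_Y = 24.45 kip

Release the roller at Y. Primary structure: cantilever fixed at X.
Primary-structure tip deflection at Y by superposition:
  point load 49 at a = 2.8: Pa²(3L − a)/(6EI) = 1165/EI
  point load 33 at a = 4.2: Pa²(3L − a)/(6EI) = 1630/EI
  δ_0 = 2795/EI
Flexibility coefficient — unit upward force at Y: δ_{YY} = L³/(3EI) = 114.3/EI.
Compatibility at Y: δ_0 − R_Y·δ_{YY} = 0, so R_Y = 2795/114.3 = 24.45 kip.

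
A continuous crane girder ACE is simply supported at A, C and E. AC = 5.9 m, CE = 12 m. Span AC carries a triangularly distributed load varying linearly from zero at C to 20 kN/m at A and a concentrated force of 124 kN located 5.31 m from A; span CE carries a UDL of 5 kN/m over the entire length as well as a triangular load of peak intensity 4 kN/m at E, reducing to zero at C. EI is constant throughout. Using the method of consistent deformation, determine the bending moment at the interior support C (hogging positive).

Insert a hinge at C; M_C is the redundant, and each span becomes simply supported.
Rotations at C on the released spans (each span's end-slope, ×1/EI):
  span AC: triangular load, peak 20: 7w₀L³/(360EI) = 79.87/EI
  span AC: point load 124 at a = 5.31: Pab(L + a)/(6LEI) = 123/EI
  span CE: UDL 5: wL³/(24EI) = 360/EI
  span CE: triangular load, peak 4: 7w₀L³/(360EI) = 134.4/EI
  relative rotation θ_0 = (202.9 + 494.4)/EI = 697.3/EI
A unit hogging moment at C produces rotation L₁/(3EI) + L₂/(3EI) = 5.967/EI.
Slope continuity at C: θ_0 = M_C·5.967/EI, so M_C = 697.3/5.967 = 116.9 kN·m (hogging).

M_C = 116.9 kN·m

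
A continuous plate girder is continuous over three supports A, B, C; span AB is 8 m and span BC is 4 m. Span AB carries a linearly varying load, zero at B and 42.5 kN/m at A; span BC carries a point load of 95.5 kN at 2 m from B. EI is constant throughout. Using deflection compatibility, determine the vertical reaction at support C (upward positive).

R_C = 15.34 kN

Take M_B as the redundant. Released structure: two simple spans AB and BC with a hinge at B.
Discontinuity in slope at B on the released structure — sum the simple-span end rotations:
  span AB: triangular load, peak 42.5: 7w₀L³/(360EI) = 423.1/EI
  span BC: point load 95.5 at a = 2: Pab(L + b)/(6LEI) = 95.5/EI
  relative rotation θ_0 = (423.1 + 95.5)/EI = 518.6/EI
A unit hogging moment at B produces rotation L₁/(3EI) + L₂/(3EI) = 4/EI.
Slope continuity at B: θ_0 = M_B·4/EI, so M_B = 518.6/4 = 129.7 kN·m (hogging).
Span BC, ΣM about C: R_B^{BC}·4 = 191 + 129.7, so R_B^{BC} = 80.16 kN and R_C = 95.5 − 80.16 = 15.34 kN.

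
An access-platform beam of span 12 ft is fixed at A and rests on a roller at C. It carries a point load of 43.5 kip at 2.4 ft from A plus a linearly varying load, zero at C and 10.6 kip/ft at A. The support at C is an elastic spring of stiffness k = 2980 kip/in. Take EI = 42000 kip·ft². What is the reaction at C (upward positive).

Choose R_C as the redundant. The primary structure is the cantilever fixed at A.
Free-end deflection of the primary structure under the applied loading (downward +):
  point load 43.5 at a = 2.4: Pa²(3L − a)/(6EI) = 1403/EI
  triangular load, peak 10.6 at the fixed end: w₀L⁴/(30EI) = 7327/EI
  δ_0 = 8730/EI
Flexibility coefficient — unit upward force at C: δ_{CC} = L³/(3EI) = 576/EI.
With EI = 42000 kip·ft²: δ_0 = 0.20785 ft and δ_{CC} = 0.013714 ft/kip.
Compatibility — the spring shortens by R_C/k under the reaction it provides: δ_0 − R_C·δ_{CC} = R_C/k. With 1/k = 1/(2980×12) ft/kip = 0.000028 ft/kip, R_C = δ_0 / (δ_{CC} + 1/k) = 0.20785 / (0.013714 + 0.000028) = 15.13 kip.

R_C = 15.13 kip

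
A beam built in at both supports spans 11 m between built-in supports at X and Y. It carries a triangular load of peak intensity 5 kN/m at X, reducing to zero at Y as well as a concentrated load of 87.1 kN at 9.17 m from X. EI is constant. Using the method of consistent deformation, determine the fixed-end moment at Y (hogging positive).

M_Y = 130.9 kN·m

Take the two fixed-end moments M_X, M_Y as redundants; the released structure is the simple span XY.
Simple-span end rotations at X and Y under the given loads:
  at X: triangular load, peak 5: w₀L³/(45EI) = 147.9/EI
  at Y: triangular load, peak 5: 7w₀L³/(360EI) = 129.4/EI
  at X: point load 87.1 at a = 9.17: Pab(L + b)/(6LEI) = 284.1/EI
  at Y: point load 87.1 at a = 9.17: Pab(L + a)/(6LEI) = 446.7/EI
  θ_X0 = 432/EI,  θ_Y0 = 576.1/EI
Flexibility coefficients: a unit moment at one end gives L/(3EI) there and L/(6EI) at the far end, so f₁₁ = f₂₂ = 3.667/EI and f₁₂ = f₂₁ = 1.833/EI.
Compatibility — zero rotation at each built-in end:
  3.667 M_X + 1.833 M_Y = 432
  1.833 M_X + 3.667 M_Y = 576.1
Solving the pair gives M_X = 52.36 kN·m and M_Y = 130.9 kN·m (hogging).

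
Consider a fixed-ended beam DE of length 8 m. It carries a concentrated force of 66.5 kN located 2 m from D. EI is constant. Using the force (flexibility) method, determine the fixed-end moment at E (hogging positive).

M_E = 24.94 kN·m

Take the two fixed-end moments M_D, M_E as redundants; the released structure is the simple span DE.
End rotations of the released simple span under the applied load (×1/EI):
  at D: point load 66.5 at a = 2: Pab(L + b)/(6LEI) = 232.8/EI
  at E: point load 66.5 at a = 2: Pab(L + a)/(6LEI) = 166.2/EI
  θ_D0 = 232.8/EI,  θ_E0 = 166.2/EI
Flexibility coefficients: a unit moment at one end gives L/(3EI) there and L/(6EI) at the far end, so f₁₁ = f₂₂ = 2.667/EI and f₁₂ = f₂₁ = 1.333/EI.
Compatibility — zero rotation at each built-in end:
  2.667 M_D + 1.333 M_E = 232.8
  1.333 M_D + 2.667 M_E = 166.2
Solving the pair gives M_D = 74.81 kN·m and M_E = 24.94 kN·m (hogging).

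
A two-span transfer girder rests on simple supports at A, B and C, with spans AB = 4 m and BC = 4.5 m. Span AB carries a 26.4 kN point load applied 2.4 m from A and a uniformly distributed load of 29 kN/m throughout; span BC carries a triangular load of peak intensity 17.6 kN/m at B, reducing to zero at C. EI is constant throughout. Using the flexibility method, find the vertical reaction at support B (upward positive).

R_B = 123.6 kN

Take M_B as the redundant. Released structure: two simple spans AB and BC with a hinge at B.
Rotations at B on the released spans (each span's end-slope, ×1/EI):
  span AB: point load 26.4 at a = 2.4: Pab(L + a)/(6LEI) = 27.03/EI
  span AB: UDL 29: wL³/(24EI) = 77.33/EI
  span BC: triangular load, peak 17.6: w₀L³/(45EI) = 35.64/EI
  relative rotation θ_0 = (104.4 + 35.64)/EI = 140/EI
A unit hogging moment at B produces rotation L₁/(3EI) + L₂/(3EI) = 2.833/EI.
Slope continuity at B: θ_0 = M_B·2.833/EI, so M_B = 140/2.833 = 49.41 kN·m (hogging).
Span AB, ΣM about A with M_B applied at B: R_B^{AB}·4 = 295.4 + 49.41, so R_B^{AB} = 86.19 kN and R_A = 142.4 − 86.19 = 56.21 kN.
Span BC, ΣM about C: R_B^{BC}·4.5 = 118.8 + 49.41, so R_B^{BC} = 37.38 kN and R_C = 39.6 − 37.38 = 2.219 kN.
R_B = 86.19 + 37.38 = 123.6 kN.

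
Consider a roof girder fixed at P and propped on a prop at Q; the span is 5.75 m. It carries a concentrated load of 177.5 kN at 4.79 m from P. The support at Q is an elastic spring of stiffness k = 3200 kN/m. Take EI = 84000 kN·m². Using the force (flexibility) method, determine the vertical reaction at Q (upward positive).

R_Q = 94.37 kN

Take the reaction at Q as the redundant and release it; the primary structure is a cantilever fixed at P.
Primary-structure tip deflection at Q by superposition:
  point load 177.5 at a = 4.79: Pa²(3L − a)/(6EI) = 8457/EI
Tip deflection under a unit load at Q: L³/(3EI) = 63.37/EI.
With EI = 84000 kN·m²: δ_0 = 0.10068 m and δ_{QQ} = 0.000754 m/kN.
Compatibility — the spring shortens by R_Q/k under the reaction it provides: δ_0 − R_Q·δ_{QQ} = R_Q/k. With 1/k = 0.000313 m/kN, R_Q = δ_0 / (δ_{QQ} + 1/k) = 0.10068 / (0.000754 + 0.000313) = 94.37 kN.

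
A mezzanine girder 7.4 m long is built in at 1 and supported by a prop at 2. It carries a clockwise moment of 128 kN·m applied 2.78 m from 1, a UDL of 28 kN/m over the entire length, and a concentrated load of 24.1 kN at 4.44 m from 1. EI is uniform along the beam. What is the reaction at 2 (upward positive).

R_2 = 103.9 kN

Choose R_2 as the redundant. The primary structure is the cantilever fixed at 1.
Primary-structure tip deflection at 2 by superposition:
  clockwise couple 128 at a = 2.78: M₀a(2L − a)/(2EI) = 2139/EI
  UDL 28: wL⁴/(8EI) = 10495/EI
  point load 24.1 at a = 4.44: Pa²(3L − a)/(6EI) = 1406/EI
  δ_0 = 14040/EI
Tip deflection under a unit load at 2: L³/(3EI) = 135.1/EI.
Compatibility at 2: δ_0 − R_2·δ_{22} = 0, so R_2 = 14040/135.1 = 103.9 kN.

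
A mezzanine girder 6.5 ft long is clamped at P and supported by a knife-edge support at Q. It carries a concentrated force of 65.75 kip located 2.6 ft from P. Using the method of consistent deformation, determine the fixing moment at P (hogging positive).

Release the roller at Q. Primary structure: cantilever fixed at P.
Downward deflection at the released point Q due to the loads:
  point load 65.75 at a = 2.6: Pa²(3L − a)/(6EI) = 1252/EI
Flexibility coefficient — unit upward force at Q: δ_{QQ} = L³/(3EI) = 91.54/EI.
The prop prevents deflection at Q: R_Q = δ_0/δ_{QQ} = 1252/91.54 = 13.68 kip.
Moment equilibrium about P: M_P = Σ(load moments about P) − R_Q·L = 170.9 − 13.68×6.5 = 82.06 kip·ft.

M_P = 82.06 kip·ft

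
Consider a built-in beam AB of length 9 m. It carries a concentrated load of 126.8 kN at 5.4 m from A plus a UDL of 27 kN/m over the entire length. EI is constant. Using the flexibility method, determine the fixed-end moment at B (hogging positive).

M_B = 346.6 kN·m

Take the two fixed-end moments M_A, M_B as redundants; the released structure is the simple span AB.
Simple-span end rotations at A and B under the given loads:
  at A: point load 126.8 at a = 5.4: Pab(L + b)/(6LEI) = 575.2/EI
  at B: point load 126.8 at a = 5.4: Pab(L + a)/(6LEI) = 657.3/EI
  at A: UDL 27: wL³/(24EI) = 820.1/EI
  at B: UDL 27: wL³/(24EI) = 820.1/EI
  θ_A0 = 1395/EI,  θ_B0 = 1477/EI
Flexibility coefficients: a unit moment at one end gives L/(3EI) there and L/(6EI) at the far end, so f₁₁ = f₂₂ = 3/EI and f₁₂ = f₂₁ = 1.5/EI.
Compatibility — zero rotation at each built-in end:
  3 M_A + 1.5 M_B = 1395
  1.5 M_A + 3 M_B = 1477
Solving the pair gives M_A = 291.8 kN·m and M_B = 346.6 kN·m (hogging).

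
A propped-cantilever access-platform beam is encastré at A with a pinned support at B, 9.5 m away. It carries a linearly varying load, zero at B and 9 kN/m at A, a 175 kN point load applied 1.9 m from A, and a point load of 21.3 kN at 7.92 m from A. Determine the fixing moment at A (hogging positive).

M_A = 309.9 kN·m

Remove the prop at B; the released (primary) structure is a cantilever built in at A.
Deflection at B on the released cantilever, summing each load's contribution:
  triangular load, peak 9 at the fixed end: w₀L⁴/(30EI) = 2444/EI
  point load 175 at a = 1.9: Pa²(3L − a)/(6EI) = 2801/EI
  point load 21.3 at a = 7.92: Pa²(3L − a)/(6EI) = 4583/EI
  δ_0 = 9827/EI
Flexibility coefficient — unit upward force at B: δ_{BB} = L³/(3EI) = 285.8/EI.
Compatibility at B: δ_0 − R_B·δ_{BB} = 0, so R_B = 9827/285.8 = 34.39 kN.
Moment equilibrium about A: M_A = Σ(load moments about A) − R_B·L = 636.6 − 34.39×9.5 = 309.9 kN·m.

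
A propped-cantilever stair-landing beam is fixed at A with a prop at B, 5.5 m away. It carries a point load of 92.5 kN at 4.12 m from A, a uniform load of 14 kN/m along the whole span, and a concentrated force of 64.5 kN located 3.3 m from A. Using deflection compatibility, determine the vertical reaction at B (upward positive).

R_B = 115.2 kN

Take the reaction at B as the redundant and release it; the primary structure is a cantilever fixed at A.
Deflection at B on the released cantilever, summing each load's contribution:
  point load 92.5 at a = 4.12: Pa²(3L − a)/(6EI) = 3240/EI
  UDL 14: wL⁴/(8EI) = 1601/EI
  point load 64.5 at a = 3.3: Pa²(3L − a)/(6EI) = 1545/EI
  δ_0 = 6386/EI
Tip deflection under a unit load at B: L³/(3EI) = 55.46/EI.
Compatibility at B: δ_0 − R_B·δ_{BB} = 0, so R_B = 6386/55.46 = 115.2 kN.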